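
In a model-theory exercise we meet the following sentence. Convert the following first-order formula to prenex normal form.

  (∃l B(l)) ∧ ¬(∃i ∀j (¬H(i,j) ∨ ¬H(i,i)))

Push ¬ through the quantifiers and connectives to reach negation normal form:
  (∃l B(l)) ∧ (∀i ∃j (H(i,j) ∧ H(i,i)))
All bound variables are already distinct, so no renaming is needed.
Finally move all quantifiers to the prefix:
  ∃l ∀i ∃j (B(l) ∧ H(i,j) ∧ H(i,i))

∃l ∀i ∃j (B(l) ∧ H(i,j) ∧ H(i,i))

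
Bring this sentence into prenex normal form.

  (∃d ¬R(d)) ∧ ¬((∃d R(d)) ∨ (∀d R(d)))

Move each ¬ inward, flipping quantifiers it crosses:
  (∃d ¬R(d)) ∧ (∀d ¬R(d)) ∧ (∃d ¬R(d))
Give each quantifier a distinct variable: d↦z1, d↦y.
  (∃d ¬R(d)) ∧ (∀z1 ¬R(z1)) ∧ (∃y ¬R(y))
Extract every quantifier outward, since the variables are now distinct and don't occur free across branches:
  ∃d ∀z1 ∃y (¬R(d) ∧ ¬R(z1) ∧ ¬R(y))

∃d ∀z1 ∃y (¬R(d) ∧ ¬R(z1) ∧ ¬R(y))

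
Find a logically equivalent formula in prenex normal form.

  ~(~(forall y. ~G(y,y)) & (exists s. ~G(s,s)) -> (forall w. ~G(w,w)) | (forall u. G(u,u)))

exists y. exists s. exists w. exists u. (G(y,y) & ~G(s,s) & G(w,w) & ~G(u,u))

First replace A → B with ¬A ∨ B.
  ~(~(~(forall y. ~G(y,y)) & (exists s. ~G(s,s))) | (forall w. ~G(w,w)) | (forall u. G(u,u)))
Drive negations inward (¬∀x A ≡ ∃x ¬A, ¬∃x A ≡ ∀x ¬A, De Morgan for ∧/∨):
  (exists y. G(y,y)) & (exists s. ~G(s,s)) & (exists w. G(w,w)) & (exists u. ~G(u,u))
All bound variables are already distinct, so no renaming is needed.
Extract every quantifier outward, since the variables are now distinct and don't occur free across branches:
  exists y. exists s. exists w. exists u. (G(y,y) & ~G(s,s) & G(w,w) & ~G(u,u))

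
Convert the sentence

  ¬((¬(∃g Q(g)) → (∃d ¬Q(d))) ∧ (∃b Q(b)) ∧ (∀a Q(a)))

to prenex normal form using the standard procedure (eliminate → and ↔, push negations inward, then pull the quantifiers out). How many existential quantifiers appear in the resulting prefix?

First replace A → B with ¬A ∨ B.
  ¬((¬¬(∃g Q(g)) ∨ (∃d ¬Q(d))) ∧ (∃b Q(b)) ∧ (∀a Q(a)))
Push ¬ through the quantifiers and connectives to reach negation normal form:
  (∀g ¬Q(g)) ∧ (∀d Q(d)) ∨ (∀b ¬Q(b)) ∨ (∃a ¬Q(a))
All bound variables are already distinct, so no renaming is needed.
Extract every quantifier outward, since the variables are now distinct and don't occur free across branches:
  ∀g ∀d ∀b ∃a (¬Q(g) ∧ Q(d) ∨ ¬Q(b) ∨ ¬Q(a))
The prefix is ∀g ∀d ∀b ∃a: 3 universal, 1 existential.

1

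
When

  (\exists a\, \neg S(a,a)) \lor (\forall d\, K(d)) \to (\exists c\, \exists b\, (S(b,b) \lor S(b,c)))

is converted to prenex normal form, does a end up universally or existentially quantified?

universal

Rewrite implications/biconditionals: A → B as ¬A ∨ B.
  \neg ((\exists a\, \neg S(a,a)) \lor (\forall d\, K(d))) \lor (\exists c\, \exists b\, (S(b,b) \lor S(b,c)))
Drive negations inward (¬∀x A ≡ ∃x ¬A, ¬∃x A ≡ ∀x ¬A, De Morgan for ∧/∨):
  (\forall a\, S(a,a)) \land (\exists d\, \neg K(d)) \lor (\exists c\, \exists b\, (S(b,b) \lor S(b,c)))
All bound variables are already distinct, so no renaming is needed.
Extract every quantifier outward, since the variables are now distinct and don't occur free across branches:
  \forall a\, \exists d\, \exists c\, \exists b\, (S(a,a) \land \neg K(d) \lor S(b,b) \lor S(b,c))
The quantifier \exists a sits under an odd number of negations (counting the antecedent side of each →), so it flips to \forall a.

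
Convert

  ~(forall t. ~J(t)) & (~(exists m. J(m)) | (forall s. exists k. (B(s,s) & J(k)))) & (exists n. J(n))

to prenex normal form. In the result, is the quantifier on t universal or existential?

existential

Move each ¬ inward, flipping quantifiers it crosses:
  (exists t. J(t)) & ((forall m. ~J(m)) | (forall s. exists k. (B(s,s) & J(k)))) & (exists n. J(n))
All bound variables are already distinct, so no renaming is needed.
Pull the quantifiers to the front (each side's bound variable is not free in the other side):
  exists t. forall m. forall s. exists k. exists n. (J(t) & (~J(m) | B(s,s) & J(k)) & J(n))
The quantifier forall t sits under an odd number of negations, so it flips to exists t.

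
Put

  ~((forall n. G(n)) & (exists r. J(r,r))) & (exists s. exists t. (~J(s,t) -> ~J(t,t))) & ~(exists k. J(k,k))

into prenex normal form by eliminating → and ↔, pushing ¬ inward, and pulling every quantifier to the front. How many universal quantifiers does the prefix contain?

Eliminate → and ↔ using ¬ and ∨.
  ~((forall n. G(n)) & (exists r. J(r,r))) & (exists s. exists t. (~~J(s,t) | ~J(t,t))) & ~(exists k. J(k,k))
Drive negations inward (¬∀x A ≡ ∃x ¬A, ¬∃x A ≡ ∀x ¬A, De Morgan for ∧/∨):
  ((exists n. ~G(n)) | (forall r. ~J(r,r))) & (exists s. exists t. (J(s,t) | ~J(t,t))) & (forall k. ~J(k,k))
All bound variables are already distinct, so no renaming is needed.
Extract every quantifier outward, since the variables are now distinct and don't occur free across branches:
  exists n. forall r. exists s. exists t. forall k. ((~G(n) | ~J(r,r)) & (J(s,t) | ~J(t,t)) & ~J(k,k))
The prefix is exists n forall r exists s exists t forall k: 2 universal, 3 existential.

2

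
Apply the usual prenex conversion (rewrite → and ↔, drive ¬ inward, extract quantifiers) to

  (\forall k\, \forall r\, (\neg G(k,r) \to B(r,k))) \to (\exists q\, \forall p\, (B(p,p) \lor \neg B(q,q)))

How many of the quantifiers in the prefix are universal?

Eliminate → and ↔ using ¬ and ∨.
  \neg (\forall k\, \forall r\, (\neg \neg G(k,r) \lor B(r,k))) \lor (\exists q\, \forall p\, (B(p,p) \lor \neg B(q,q)))
Move each ¬ inward, flipping quantifiers it crosses:
  (\exists k\, \exists r\, (\neg G(k,r) \land \neg B(r,k))) \lor (\exists q\, \forall p\, (B(p,p) \lor \neg B(q,q)))
Extract every quantifier outward, since the variables are now distinct and don't occur free across branches:
  \exists k\, \exists r\, \exists q\, \forall p\, (\neg G(k,r) \land \neg B(r,k) \lor B(p,p) \lor \neg B(q,q))
The prefix is \exists k \exists r \exists q \forall p: 1 universal, 3 existential.

1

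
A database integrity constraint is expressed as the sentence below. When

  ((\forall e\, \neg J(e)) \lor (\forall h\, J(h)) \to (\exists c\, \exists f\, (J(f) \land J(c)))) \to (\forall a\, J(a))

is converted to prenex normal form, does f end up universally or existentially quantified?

Rewrite implications/biconditionals: A → B as ¬A ∨ B.
  \neg (\neg ((\forall e\, \neg J(e)) \lor (\forall h\, J(h))) \lor (\exists c\, \exists f\, (J(f) \land J(c)))) \lor (\forall a\, J(a))
Drive negations inward (¬∀x A ≡ ∃x ¬A, ¬∃x A ≡ ∀x ¬A, De Morgan for ∧/∨):
  ((\forall e\, \neg J(e)) \lor (\forall h\, J(h))) \land (\forall c\, \forall f\, (\neg J(f) \lor \neg J(c))) \lor (\forall a\, J(a))
All bound variables are already distinct, so no renaming is needed.
Pull the quantifiers to the front (each side's bound variable is not free in the other side):
  \forall e\, \forall h\, \forall c\, \forall f\, \forall a\, ((\neg J(e) \lor J(h)) \land (\neg J(f) \lor \neg J(c)) \lor J(a))
The quantifier \exists f sits under an odd number of negations (counting the antecedent side of each →), so it flips to \forall f.

universal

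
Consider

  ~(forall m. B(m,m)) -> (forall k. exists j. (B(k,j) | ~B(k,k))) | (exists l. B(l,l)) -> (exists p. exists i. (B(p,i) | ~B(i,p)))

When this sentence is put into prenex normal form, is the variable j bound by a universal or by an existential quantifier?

First replace A → B with ¬A ∨ B.
  ~~(forall m. B(m,m)) | ~((forall k. exists j. (B(k,j) | ~B(k,k))) | (exists l. B(l,l))) | (exists p. exists i. (B(p,i) | ~B(i,p)))
Move each ¬ inward, flipping quantifiers it crosses:
  (forall m. B(m,m)) | (exists k. forall j. (~B(k,j) & B(k,k))) & (forall l. ~B(l,l)) | (exists p. exists i. (B(p,i) | ~B(i,p)))
Extract every quantifier outward, since the variables are now distinct and don't occur free across branches:
  forall m. exists k. forall j. forall l. exists p. exists i. (B(m,m) | ~B(k,j) & B(k,k) & ~B(l,l) | B(p,i) | ~B(i,p))
The quantifier exists j sits under an odd number of negations (counting the antecedent side of each →), so it flips to forall j.

universal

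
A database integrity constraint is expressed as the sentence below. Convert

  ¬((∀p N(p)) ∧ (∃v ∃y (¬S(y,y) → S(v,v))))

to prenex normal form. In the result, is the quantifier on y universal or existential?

universal

Eliminate → and ↔ using ¬ and ∨.
  ¬((∀p N(p)) ∧ (∃v ∃y (¬¬S(y,y) ∨ S(v,v))))
Drive negations inward (¬∀x A ≡ ∃x ¬A, ¬∃x A ≡ ∀x ¬A, De Morgan for ∧/∨):
  (∃p ¬N(p)) ∨ (∀v ∀y (¬S(y,y) ∧ ¬S(v,v)))
All bound variables are already distinct, so no renaming is needed.
Pull the quantifiers to the front (each side's bound variable is not free in the other side):
  ∃p ∀v ∀y (¬N(p) ∨ ¬S(y,y) ∧ ¬S(v,v))
The quantifier ∃y sits under an odd number of negations (counting the antecedent side of each →), so it flips to ∀y.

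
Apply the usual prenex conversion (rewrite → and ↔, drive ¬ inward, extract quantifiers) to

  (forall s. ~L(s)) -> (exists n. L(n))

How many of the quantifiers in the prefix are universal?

0

Rewrite implications/biconditionals: A → B as ¬A ∨ B.
  ~(forall s. ~L(s)) | (exists n. L(n))
Move each ¬ inward, flipping quantifiers it crosses:
  (exists s. L(s)) | (exists n. L(n))
All bound variables are already distinct, so no renaming is needed.
Finally move all quantifiers to the prefix:
  exists s. exists n. (L(s) | L(n))
The prefix is exists s exists n: 0 universal, 2 existential.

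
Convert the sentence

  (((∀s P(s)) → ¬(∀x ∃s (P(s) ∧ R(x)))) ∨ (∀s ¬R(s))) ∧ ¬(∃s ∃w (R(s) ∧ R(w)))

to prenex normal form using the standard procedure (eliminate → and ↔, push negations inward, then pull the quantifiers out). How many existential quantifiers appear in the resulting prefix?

Eliminate → and ↔ using ¬ and ∨.
  (¬(∀s P(s)) ∨ ¬(∀x ∃s (P(s) ∧ R(x))) ∨ (∀s ¬R(s))) ∧ ¬(∃s ∃w (R(s) ∧ R(w)))
Move each ¬ inward, flipping quantifiers it crosses:
  ((∃s ¬P(s)) ∨ (∃x ∀s (¬P(s) ∨ ¬R(x))) ∨ (∀s ¬R(s))) ∧ (∀s ∀w (¬R(s) ∨ ¬R(w)))
Standardize variables apart so no two quantifiers bind the same name: s↦y1, s↦x1, s↦q.
  ((∃s ¬P(s)) ∨ (∃x ∀y1 (¬P(y1) ∨ ¬R(x))) ∨ (∀x1 ¬R(x1))) ∧ (∀q ∀w (¬R(q) ∨ ¬R(w)))
Pull the quantifiers to the front (each side's bound variable is not free in the other side):
  ∃s ∃x ∀y1 ∀x1 ∀q ∀w ((¬P(s) ∨ ¬P(y1) ∨ ¬R(x) ∨ ¬R(x1)) ∧ (¬R(q) ∨ ¬R(w)))
The prefix is ∃s ∃x ∀y1 ∀x1 ∀q ∀w: 4 universal, 2 existential.

2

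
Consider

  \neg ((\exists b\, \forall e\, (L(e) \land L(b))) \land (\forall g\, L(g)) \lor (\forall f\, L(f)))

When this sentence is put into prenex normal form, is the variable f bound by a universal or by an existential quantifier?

existential

Move each ¬ inward, flipping quantifiers it crosses:
  ((\forall b\, \exists e\, (\neg L(e) \lor \neg L(b))) \lor (\exists g\, \neg L(g))) \land (\exists f\, \neg L(f))
Finally move all quantifiers to the prefix:
  \forall b\, \exists e\, \exists g\, \exists f\, ((\neg L(e) \lor \neg L(b) \lor \neg L(g)) \land \neg L(f))
The quantifier \forall f sits under an odd number of negations, so it flips to \exists f.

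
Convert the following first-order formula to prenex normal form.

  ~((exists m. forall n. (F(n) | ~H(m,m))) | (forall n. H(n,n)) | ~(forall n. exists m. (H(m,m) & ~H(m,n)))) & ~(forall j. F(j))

Drive negations inward (¬∀x A ≡ ∃x ¬A, ¬∃x A ≡ ∀x ¬A, De Morgan for ∧/∨):
  (forall m. exists n. (~F(n) & H(m,m))) & (exists n. ~H(n,n)) & (forall n. exists m. (H(m,m) & ~H(m,n))) & (exists j. ~F(j))
Rename bound variables to avoid capture: n↦x1, n↦b, m↦z.
  (forall m. exists n. (~F(n) & H(m,m))) & (exists x1. ~H(x1,x1)) & (forall b. exists z. (H(z,z) & ~H(z,b))) & (exists j. ~F(j))
Pull the quantifiers to the front (each side's bound variable is not free in the other side):
  forall m. exists n. exists x1. forall b. exists z. exists j. (~F(n) & H(m,m) & ~H(x1,x1) & H(z,z) & ~H(z,b) & ~F(j))

forall m. exists n. exists x1. forall b. exists z. exists j. (~F(n) & H(m,m) & ~H(x1,x1) & H(z,z) & ~H(z,b) & ~F(j))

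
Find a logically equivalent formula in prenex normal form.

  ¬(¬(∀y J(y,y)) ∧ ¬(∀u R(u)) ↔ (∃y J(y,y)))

Rewrite implications/biconditionals: A → B as ¬A ∨ B; A ↔ B as (¬A ∨ B) ∧ (¬B ∨ A).
  ¬((¬(¬(∀y J(y,y)) ∧ ¬(∀u R(u))) ∨ (∃y J(y,y))) ∧ (¬(∃y J(y,y)) ∨ ¬(∀y J(y,y)) ∧ ¬(∀u R(u))))
Push ¬ through the quantifiers and connectives to reach negation normal form:
  (∃y ¬J(y,y)) ∧ (∃u ¬R(u)) ∧ (∀y ¬J(y,y)) ∨ (∃y J(y,y)) ∧ ((∀y J(y,y)) ∨ (∀u R(u)))
Rename bound variables to avoid capture: y↦u1, y↦s, y↦w1, u↦z1.
  (∃y ¬J(y,y)) ∧ (∃u ¬R(u)) ∧ (∀u1 ¬J(u1,u1)) ∨ (∃s J(s,s)) ∧ ((∀w1 J(w1,w1)) ∨ (∀z1 R(z1)))
Finally move all quantifiers to the prefix:
  ∃y ∃u ∀u1 ∃s ∀w1 ∀z1 (¬J(y,y) ∧ ¬R(u) ∧ ¬J(u1,u1) ∨ J(s,s) ∧ (J(w1,w1) ∨ R(z1)))

∃y ∃u ∀u1 ∃s ∀w1 ∀z1 (¬J(y,y) ∧ ¬R(u) ∧ ¬J(u1,u1) ∨ J(s,s) ∧ (J(w1,w1) ∨ R(z1)))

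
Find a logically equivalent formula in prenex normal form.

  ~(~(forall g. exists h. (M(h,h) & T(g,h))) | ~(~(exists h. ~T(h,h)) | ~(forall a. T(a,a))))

forall g. exists h. forall w. exists a. (M(h,h) & T(g,h) & (T(w,w) | ~T(a,a)))

Push ¬ through the quantifiers and connectives to reach negation normal form:
  (forall g. exists h. (M(h,h) & T(g,h))) & ((forall h. T(h,h)) | (exists a. ~T(a,a)))
Give each quantifier a distinct variable: h↦w.
  (forall g. exists h. (M(h,h) & T(g,h))) & ((forall w. T(w,w)) | (exists a. ~T(a,a)))
Extract every quantifier outward, since the variables are now distinct and don't occur free across branches:
  forall g. exists h. forall w. exists a. (M(h,h) & T(g,h) & (T(w,w) | ~T(a,a)))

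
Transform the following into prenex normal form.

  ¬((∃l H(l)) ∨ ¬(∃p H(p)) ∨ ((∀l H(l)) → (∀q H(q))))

First replace A → B with ¬A ∨ B.
  ¬((∃l H(l)) ∨ ¬(∃p H(p)) ∨ ¬(∀l H(l)) ∨ (∀q H(q)))
Move each ¬ inward, flipping quantifiers it crosses:
  (∀l ¬H(l)) ∧ (∃p H(p)) ∧ (∀l H(l)) ∧ (∃q ¬H(q))
Give each quantifier a distinct variable: l↦b.
  (∀l ¬H(l)) ∧ (∃p H(p)) ∧ (∀b H(b)) ∧ (∃q ¬H(q))
Pull the quantifiers to the front (each side's bound variable is not free in the other side):
  ∀l ∃p ∀b ∃q (¬H(l) ∧ H(p) ∧ H(b) ∧ ¬H(q))

∀l ∃p ∀b ∃q (¬H(l) ∧ H(p) ∧ H(b) ∧ ¬H(q))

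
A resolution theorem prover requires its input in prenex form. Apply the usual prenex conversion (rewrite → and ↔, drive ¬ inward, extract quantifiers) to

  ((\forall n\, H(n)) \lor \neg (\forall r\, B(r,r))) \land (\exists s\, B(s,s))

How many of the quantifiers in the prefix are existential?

Drive negations inward (¬∀x A ≡ ∃x ¬A, ¬∃x A ≡ ∀x ¬A, De Morgan for ∧/∨):
  ((\forall n\, H(n)) \lor (\exists r\, \neg B(r,r))) \land (\exists s\, B(s,s))
Extract every quantifier outward, since the variables are now distinct and don't occur free across branches:
  \forall n\, \exists r\, \exists s\, ((H(n) \lor \neg B(r,r)) \land B(s,s))
The prefix is \forall n \exists r \exists s: 1 universal, 2 existential.

2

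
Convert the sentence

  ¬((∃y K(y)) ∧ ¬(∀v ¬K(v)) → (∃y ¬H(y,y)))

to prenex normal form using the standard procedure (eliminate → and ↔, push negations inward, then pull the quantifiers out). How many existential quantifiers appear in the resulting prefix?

2

Rewrite implications/biconditionals: A → B as ¬A ∨ B.
  ¬(¬((∃y K(y)) ∧ ¬(∀v ¬K(v))) ∨ (∃y ¬H(y,y)))
Move each ¬ inward, flipping quantifiers it crosses:
  (∃y K(y)) ∧ (∃v K(v)) ∧ (∀y H(y,y))
Standardize variables apart so no two quantifiers bind the same name: y↦u.
  (∃y K(y)) ∧ (∃v K(v)) ∧ (∀u H(u,u))
Finally move all quantifiers to the prefix:
  ∃y ∃v ∀u (K(y) ∧ K(v) ∧ H(u,u))
The prefix is ∃y ∃v ∀u: 1 universal, 2 existential.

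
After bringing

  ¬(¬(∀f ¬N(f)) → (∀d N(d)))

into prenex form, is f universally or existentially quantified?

Rewrite implications/biconditionals: A → B as ¬A ∨ B.
  ¬(¬¬(∀f ¬N(f)) ∨ (∀d N(d)))
Push ¬ through the quantifiers and connectives to reach negation normal form:
  (∃f N(f)) ∧ (∃d ¬N(d))
All bound variables are already distinct, so no renaming is needed.
Extract every quantifier outward, since the variables are now distinct and don't occur free across branches:
  ∃f ∃d (N(f) ∧ ¬N(d))
The quantifier ∀f sits under an odd number of negations (counting the antecedent side of each →), so it flips to ∃f.

existential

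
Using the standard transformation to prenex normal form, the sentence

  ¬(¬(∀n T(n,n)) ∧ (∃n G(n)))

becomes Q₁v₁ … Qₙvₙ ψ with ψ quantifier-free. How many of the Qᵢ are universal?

2

Move each ¬ inward, flipping quantifiers it crosses:
  (∀n T(n,n)) ∨ (∀n ¬G(n))
Standardize variables apart so no two quantifiers bind the same name: n↦q.
  (∀n T(n,n)) ∨ (∀q ¬G(q))
Finally move all quantifiers to the prefix:
  ∀n ∀q (T(n,n) ∨ ¬G(q))
The prefix is ∀n ∀q: 2 universal, 0 existential.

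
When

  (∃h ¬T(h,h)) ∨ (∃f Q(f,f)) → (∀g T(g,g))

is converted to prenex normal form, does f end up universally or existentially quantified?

universal

First replace A → B with ¬A ∨ B.
  ¬((∃h ¬T(h,h)) ∨ (∃f Q(f,f))) ∨ (∀g T(g,g))
Push ¬ through the quantifiers and connectives to reach negation normal form:
  (∀h T(h,h)) ∧ (∀f ¬Q(f,f)) ∨ (∀g T(g,g))
All bound variables are already distinct, so no renaming is needed.
Pull the quantifiers to the front (each side's bound variable is not free in the other side):
  ∀h ∀f ∀g (T(h,h) ∧ ¬Q(f,f) ∨ T(g,g))
The quantifier ∃f sits under an odd number of negations (counting the antecedent side of each →), so it flips to ∀f.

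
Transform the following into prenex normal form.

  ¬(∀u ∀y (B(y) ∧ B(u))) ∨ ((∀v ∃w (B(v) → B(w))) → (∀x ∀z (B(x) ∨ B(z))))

∃u ∃y ∃v ∀w ∀x ∀z (¬B(y) ∨ ¬B(u) ∨ B(v) ∧ ¬B(w) ∨ B(x) ∨ B(z))

Eliminate → and ↔ using ¬ and ∨.
  ¬(∀u ∀y (B(y) ∧ B(u))) ∨ ¬(∀v ∃w (¬B(v) ∨ B(w))) ∨ (∀x ∀z (B(x) ∨ B(z)))
Drive negations inward (¬∀x A ≡ ∃x ¬A, ¬∃x A ≡ ∀x ¬A, De Morgan for ∧/∨):
  (∃u ∃y (¬B(y) ∨ ¬B(u))) ∨ (∃v ∀w (B(v) ∧ ¬B(w))) ∨ (∀x ∀z (B(x) ∨ B(z)))
All bound variables are already distinct, so no renaming is needed.
Finally move all quantifiers to the prefix:
  ∃u ∃y ∃v ∀w ∀x ∀z (¬B(y) ∨ ¬B(u) ∨ B(v) ∧ ¬B(w) ∨ B(x) ∨ B(z))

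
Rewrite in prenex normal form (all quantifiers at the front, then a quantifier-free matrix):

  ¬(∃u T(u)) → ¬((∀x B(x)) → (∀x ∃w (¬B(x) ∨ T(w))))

First replace A → B with ¬A ∨ B.
  ¬¬(∃u T(u)) ∨ ¬(¬(∀x B(x)) ∨ (∀x ∃w (¬B(x) ∨ T(w))))
Push ¬ through the quantifiers and connectives to reach negation normal form:
  (∃u T(u)) ∨ (∀x B(x)) ∧ (∃x ∀w (B(x) ∧ ¬T(w)))
Give each quantifier a distinct variable: x↦r.
  (∃u T(u)) ∨ (∀x B(x)) ∧ (∃r ∀w (B(r) ∧ ¬T(w)))
Extract every quantifier outward, since the variables are now distinct and don't occur free across branches:
  ∃u ∀x ∃r ∀w (T(u) ∨ B(x) ∧ B(r) ∧ ¬T(w))

∃u ∀x ∃r ∀w (T(u) ∨ B(x) ∧ B(r) ∧ ¬T(w))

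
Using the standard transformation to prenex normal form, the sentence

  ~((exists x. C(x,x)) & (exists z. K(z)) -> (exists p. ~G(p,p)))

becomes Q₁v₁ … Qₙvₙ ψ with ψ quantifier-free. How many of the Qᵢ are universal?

1

First replace A → B with ¬A ∨ B.
  ~(~((exists x. C(x,x)) & (exists z. K(z))) | (exists p. ~G(p,p)))
Push ¬ through the quantifiers and connectives to reach negation normal form:
  (exists x. C(x,x)) & (exists z. K(z)) & (forall p. G(p,p))
All bound variables are already distinct, so no renaming is needed.
Extract every quantifier outward, since the variables are now distinct and don't occur free across branches:
  exists x. exists z. forall p. (C(x,x) & K(z) & G(p,p))
The prefix is exists x exists z forall p: 1 universal, 2 existential.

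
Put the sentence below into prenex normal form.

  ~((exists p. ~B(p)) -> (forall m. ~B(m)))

exists p. exists m. (~B(p) & B(m))

Rewrite implications/biconditionals: A → B as ¬A ∨ B.
  ~(~(exists p. ~B(p)) | (forall m. ~B(m)))
Move each ¬ inward, flipping quantifiers it crosses:
  (exists p. ~B(p)) & (exists m. B(m))
All bound variables are already distinct, so no renaming is needed.
Pull the quantifiers to the front (each side's bound variable is not free in the other side):
  exists p. exists m. (~B(p) & B(m))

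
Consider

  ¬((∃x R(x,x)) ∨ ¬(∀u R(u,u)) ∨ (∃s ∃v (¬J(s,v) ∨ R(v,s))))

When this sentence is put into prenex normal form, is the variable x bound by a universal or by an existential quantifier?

universal

Push ¬ through the quantifiers and connectives to reach negation normal form:
  (∀x ¬R(x,x)) ∧ (∀u R(u,u)) ∧ (∀s ∀v (J(s,v) ∧ ¬R(v,s)))
All bound variables are already distinct, so no renaming is needed.
Finally move all quantifiers to the prefix:
  ∀x ∀u ∀s ∀v (¬R(x,x) ∧ R(u,u) ∧ J(s,v) ∧ ¬R(v,s))
The quantifier ∃x sits under an odd number of negations, so it flips to ∀x.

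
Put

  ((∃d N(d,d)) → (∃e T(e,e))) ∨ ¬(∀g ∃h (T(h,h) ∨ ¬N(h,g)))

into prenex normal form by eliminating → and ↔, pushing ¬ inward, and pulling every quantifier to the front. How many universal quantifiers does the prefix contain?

First replace A → B with ¬A ∨ B.
  ¬(∃d N(d,d)) ∨ (∃e T(e,e)) ∨ ¬(∀g ∃h (T(h,h) ∨ ¬N(h,g)))
Drive negations inward (¬∀x A ≡ ∃x ¬A, ¬∃x A ≡ ∀x ¬A, De Morgan for ∧/∨):
  (∀d ¬N(d,d)) ∨ (∃e T(e,e)) ∨ (∃g ∀h (¬T(h,h) ∧ N(h,g)))
Extract every quantifier outward, since the variables are now distinct and don't occur free across branches:
  ∀d ∃e ∃g ∀h (¬N(d,d) ∨ T(e,e) ∨ ¬T(h,h) ∧ N(h,g))
The prefix is ∀d ∃e ∃g ∀h: 2 universal, 2 existential.

2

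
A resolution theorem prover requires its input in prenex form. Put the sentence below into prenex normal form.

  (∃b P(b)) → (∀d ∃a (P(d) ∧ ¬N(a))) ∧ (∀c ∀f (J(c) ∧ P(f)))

First replace A → B with ¬A ∨ B.
  ¬(∃b P(b)) ∨ (∀d ∃a (P(d) ∧ ¬N(a))) ∧ (∀c ∀f (J(c) ∧ P(f)))
Move each ¬ inward, flipping quantifiers it crosses:
  (∀b ¬P(b)) ∨ (∀d ∃a (P(d) ∧ ¬N(a))) ∧ (∀c ∀f (J(c) ∧ P(f)))
All bound variables are already distinct, so no renaming is needed.
Finally move all quantifiers to the prefix:
  ∀b ∀d ∃a ∀c ∀f (¬P(b) ∨ P(d) ∧ ¬N(a) ∧ J(c) ∧ P(f))

∀b ∀d ∃a ∀c ∀f (¬P(b) ∨ P(d) ∧ ¬N(a) ∧ J(c) ∧ P(f))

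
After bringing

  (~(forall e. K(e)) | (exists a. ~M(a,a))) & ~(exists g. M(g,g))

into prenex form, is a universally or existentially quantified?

existential

Move each ¬ inward, flipping quantifiers it crosses:
  ((exists e. ~K(e)) | (exists a. ~M(a,a))) & (forall g. ~M(g,g))
All bound variables are already distinct, so no renaming is needed.
Extract every quantifier outward, since the variables are now distinct and don't occur free across branches:
  exists e. exists a. forall g. ((~K(e) | ~M(a,a)) & ~M(g,g))
The quantifier exists a sits under an even number of negations, so it remains existential.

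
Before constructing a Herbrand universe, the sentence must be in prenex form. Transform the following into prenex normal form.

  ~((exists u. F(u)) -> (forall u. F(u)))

exists u. exists w1. (F(u) & ~F(w1))

Rewrite implications/biconditionals: A → B as ¬A ∨ B.
  ~(~(exists u. F(u)) | (forall u. F(u)))
Push ¬ through the quantifiers and connectives to reach negation normal form:
  (exists u. F(u)) & (exists u. ~F(u))
Give each quantifier a distinct variable: u↦w1.
  (exists u. F(u)) & (exists w1. ~F(w1))
Pull the quantifiers to the front (each side's bound variable is not free in the other side):
  exists u. exists w1. (F(u) & ~F(w1))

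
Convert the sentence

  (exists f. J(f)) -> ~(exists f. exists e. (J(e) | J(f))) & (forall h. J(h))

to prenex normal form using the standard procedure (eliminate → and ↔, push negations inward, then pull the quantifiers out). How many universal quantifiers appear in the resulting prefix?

4

Rewrite implications/biconditionals: A → B as ¬A ∨ B.
  ~(exists f. J(f)) | ~(exists f. exists e. (J(e) | J(f))) & (forall h. J(h))
Push ¬ through the quantifiers and connectives to reach negation normal form:
  (forall f. ~J(f)) | (forall f. forall e. (~J(e) & ~J(f))) & (forall h. J(h))
Standardize variables apart so no two quantifiers bind the same name: f↦v.
  (forall f. ~J(f)) | (forall v. forall e. (~J(e) & ~J(v))) & (forall h. J(h))
Finally move all quantifiers to the prefix:
  forall f. forall v. forall e. forall h. (~J(f) | ~J(e) & ~J(v) & J(h))
The prefix is forall f forall v forall e forall h: 4 universal, 0 existential.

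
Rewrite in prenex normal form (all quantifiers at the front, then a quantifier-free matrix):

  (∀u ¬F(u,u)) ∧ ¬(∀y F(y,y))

∀u ∃y (¬F(u,u) ∧ ¬F(y,y))

Drive negations inward (¬∀x A ≡ ∃x ¬A, ¬∃x A ≡ ∀x ¬A, De Morgan for ∧/∨):
  (∀u ¬F(u,u)) ∧ (∃y ¬F(y,y))
Pull the quantifiers to the front (each side's bound variable is not free in the other side):
  ∀u ∃y (¬F(u,u) ∧ ¬F(y,y))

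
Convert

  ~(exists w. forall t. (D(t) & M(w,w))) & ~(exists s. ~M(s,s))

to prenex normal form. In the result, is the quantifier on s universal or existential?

universal

Push ¬ through the quantifiers and connectives to reach negation normal form:
  (forall w. exists t. (~D(t) | ~M(w,w))) & (forall s. M(s,s))
All bound variables are already distinct, so no renaming is needed.
Finally move all quantifiers to the prefix:
  forall w. exists t. forall s. ((~D(t) | ~M(w,w)) & M(s,s))
The quantifier exists s sits under an odd number of negations, so it flips to forall s.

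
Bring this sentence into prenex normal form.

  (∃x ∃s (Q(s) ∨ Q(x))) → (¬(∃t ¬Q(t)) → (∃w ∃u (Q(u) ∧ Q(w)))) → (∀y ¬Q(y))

∀x ∀s ∀t ∀w ∀u ∀y (¬Q(s) ∧ ¬Q(x) ∨ Q(t) ∧ (¬Q(u) ∨ ¬Q(w)) ∨ ¬Q(y))

Rewrite implications/biconditionals: A → B as ¬A ∨ B.
  ¬(∃x ∃s (Q(s) ∨ Q(x))) ∨ ¬(¬¬(∃t ¬Q(t)) ∨ (∃w ∃u (Q(u) ∧ Q(w)))) ∨ (∀y ¬Q(y))
Drive negations inward (¬∀x A ≡ ∃x ¬A, ¬∃x A ≡ ∀x ¬A, De Morgan for ∧/∨):
  (∀x ∀s (¬Q(s) ∧ ¬Q(x))) ∨ (∀t Q(t)) ∧ (∀w ∀u (¬Q(u) ∨ ¬Q(w))) ∨ (∀y ¬Q(y))
All bound variables are already distinct, so no renaming is needed.
Extract every quantifier outward, since the variables are now distinct and don't occur free across branches:
  ∀x ∀s ∀t ∀w ∀u ∀y (¬Q(s) ∧ ¬Q(x) ∨ Q(t) ∧ (¬Q(u) ∨ ¬Q(w)) ∨ ¬Q(y))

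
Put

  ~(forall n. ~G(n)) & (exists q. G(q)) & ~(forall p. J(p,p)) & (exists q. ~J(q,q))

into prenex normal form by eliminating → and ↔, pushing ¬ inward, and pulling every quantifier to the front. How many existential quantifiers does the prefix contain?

Move each ¬ inward, flipping quantifiers it crosses:
  (exists n. G(n)) & (exists q. G(q)) & (exists p. ~J(p,p)) & (exists q. ~J(q,q))
Give each quantifier a distinct variable: q↦w1.
  (exists n. G(n)) & (exists q. G(q)) & (exists p. ~J(p,p)) & (exists w1. ~J(w1,w1))
Extract every quantifier outward, since the variables are now distinct and don't occur free across branches:
  exists n. exists q. exists p. exists w1. (G(n) & G(q) & ~J(p,p) & ~J(w1,w1))
The prefix is exists n exists q exists p exists w1: 0 universal, 4 existential.

4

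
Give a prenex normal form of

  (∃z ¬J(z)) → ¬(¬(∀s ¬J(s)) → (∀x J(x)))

Eliminate → and ↔ using ¬ and ∨.
  ¬(∃z ¬J(z)) ∨ ¬(¬¬(∀s ¬J(s)) ∨ (∀x J(x)))
Push ¬ through the quantifiers and connectives to reach negation normal form:
  (∀z J(z)) ∨ (∃s J(s)) ∧ (∃x ¬J(x))
All bound variables are already distinct, so no renaming is needed.
Extract every quantifier outward, since the variables are now distinct and don't occur free across branches:
  ∀z ∃s ∃x (J(z) ∨ J(s) ∧ ¬J(x))

∀z ∃s ∃x (J(z) ∨ J(s) ∧ ¬J(x))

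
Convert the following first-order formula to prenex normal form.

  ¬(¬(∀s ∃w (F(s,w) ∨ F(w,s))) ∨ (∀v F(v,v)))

Drive negations inward (¬∀x A ≡ ∃x ¬A, ¬∃x A ≡ ∀x ¬A, De Morgan for ∧/∨):
  (∀s ∃w (F(s,w) ∨ F(w,s))) ∧ (∃v ¬F(v,v))
All bound variables are already distinct, so no renaming is needed.
Extract every quantifier outward, since the variables are now distinct and don't occur free across branches:
  ∀s ∃w ∃v ((F(s,w) ∨ F(w,s)) ∧ ¬F(v,v))

∀s ∃w ∃v ((F(s,w) ∨ F(w,s)) ∧ ¬F(v,v))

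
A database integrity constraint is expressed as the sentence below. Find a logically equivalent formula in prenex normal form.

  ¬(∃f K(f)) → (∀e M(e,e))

∃f ∀e (K(f) ∨ M(e,e))

Eliminate → and ↔ using ¬ and ∨.
  ¬¬(∃f K(f)) ∨ (∀e M(e,e))
Move each ¬ inward, flipping quantifiers it crosses:
  (∃f K(f)) ∨ (∀e M(e,e))
Finally move all quantifiers to the prefix:
  ∃f ∀e (K(f) ∨ M(e,e))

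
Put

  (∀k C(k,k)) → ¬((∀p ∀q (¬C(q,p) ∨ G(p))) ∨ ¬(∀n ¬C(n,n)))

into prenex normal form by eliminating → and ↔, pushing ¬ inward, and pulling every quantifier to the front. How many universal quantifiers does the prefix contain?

First replace A → B with ¬A ∨ B.
  ¬(∀k C(k,k)) ∨ ¬((∀p ∀q (¬C(q,p) ∨ G(p))) ∨ ¬(∀n ¬C(n,n)))
Move each ¬ inward, flipping quantifiers it crosses:
  (∃k ¬C(k,k)) ∨ (∃p ∃q (C(q,p) ∧ ¬G(p))) ∧ (∀n ¬C(n,n))
All bound variables are already distinct, so no renaming is needed.
Extract every quantifier outward, since the variables are now distinct and don't occur free across branches:
  ∃k ∃p ∃q ∀n (¬C(k,k) ∨ C(q,p) ∧ ¬G(p) ∧ ¬C(n,n))
The prefix is ∃k ∃p ∃q ∀n: 1 universal, 3 existential.

1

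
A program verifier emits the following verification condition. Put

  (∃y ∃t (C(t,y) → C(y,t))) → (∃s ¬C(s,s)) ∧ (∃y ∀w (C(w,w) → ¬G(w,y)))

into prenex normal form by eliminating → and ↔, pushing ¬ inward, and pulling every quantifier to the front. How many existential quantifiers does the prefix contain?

2

First replace A → B with ¬A ∨ B.
  ¬(∃y ∃t (¬C(t,y) ∨ C(y,t))) ∨ (∃s ¬C(s,s)) ∧ (∃y ∀w (¬C(w,w) ∨ ¬G(w,y)))
Move each ¬ inward, flipping quantifiers it crosses:
  (∀y ∀t (C(t,y) ∧ ¬C(y,t))) ∨ (∃s ¬C(s,s)) ∧ (∃y ∀w (¬C(w,w) ∨ ¬G(w,y)))
Give each quantifier a distinct variable: y↦w1.
  (∀y ∀t (C(t,y) ∧ ¬C(y,t))) ∨ (∃s ¬C(s,s)) ∧ (∃w1 ∀w (¬C(w,w) ∨ ¬G(w,w1)))
Finally move all quantifiers to the prefix:
  ∀y ∀t ∃s ∃w1 ∀w (C(t,y) ∧ ¬C(y,t) ∨ ¬C(s,s) ∧ (¬C(w,w) ∨ ¬G(w,w1)))
The prefix is ∀y ∀t ∃s ∃w1 ∀w: 3 universal, 2 existential.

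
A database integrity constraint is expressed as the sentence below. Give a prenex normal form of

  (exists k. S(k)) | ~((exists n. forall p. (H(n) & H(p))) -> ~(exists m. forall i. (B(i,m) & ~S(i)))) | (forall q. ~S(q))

Eliminate → and ↔ using ¬ and ∨.
  (exists k. S(k)) | ~(~(exists n. forall p. (H(n) & H(p))) | ~(exists m. forall i. (B(i,m) & ~S(i)))) | (forall q. ~S(q))
Drive negations inward (¬∀x A ≡ ∃x ¬A, ¬∃x A ≡ ∀x ¬A, De Morgan for ∧/∨):
  (exists k. S(k)) | (exists n. forall p. (H(n) & H(p))) & (exists m. forall i. (B(i,m) & ~S(i))) | (forall q. ~S(q))
All bound variables are already distinct, so no renaming is needed.
Extract every quantifier outward, since the variables are now distinct and don't occur free across branches:
  exists k. exists n. forall p. exists m. forall i. forall q. (S(k) | H(n) & H(p) & B(i,m) & ~S(i) | ~S(q))

exists k. exists n. forall p. exists m. forall i. forall q. (S(k) | H(n) & H(p) & B(i,m) & ~S(i) | ~S(q))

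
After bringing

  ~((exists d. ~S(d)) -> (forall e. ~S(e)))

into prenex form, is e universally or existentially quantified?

existential

Rewrite implications/biconditionals: A → B as ¬A ∨ B.
  ~(~(exists d. ~S(d)) | (forall e. ~S(e)))
Drive negations inward (¬∀x A ≡ ∃x ¬A, ¬∃x A ≡ ∀x ¬A, De Morgan for ∧/∨):
  (exists d. ~S(d)) & (exists e. S(e))
All bound variables are already distinct, so no renaming is needed.
Finally move all quantifiers to the prefix:
  exists d. exists e. (~S(d) & S(e))
The quantifier forall e sits under an odd number of negations (counting the antecedent side of each →), so it flips to exists e.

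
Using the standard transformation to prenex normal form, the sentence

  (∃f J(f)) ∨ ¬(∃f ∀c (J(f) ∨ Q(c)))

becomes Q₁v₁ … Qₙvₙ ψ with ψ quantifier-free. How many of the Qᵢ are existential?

Push ¬ through the quantifiers and connectives to reach negation normal form:
  (∃f J(f)) ∨ (∀f ∃c (¬J(f) ∧ ¬Q(c)))
Rename bound variables to avoid capture: f↦y.
  (∃f J(f)) ∨ (∀y ∃c (¬J(y) ∧ ¬Q(c)))
Extract every quantifier outward, since the variables are now distinct and don't occur free across branches:
  ∃f ∀y ∃c (J(f) ∨ ¬J(y) ∧ ¬Q(c))
The prefix is ∃f ∀y ∃c: 1 universal, 2 existential.

2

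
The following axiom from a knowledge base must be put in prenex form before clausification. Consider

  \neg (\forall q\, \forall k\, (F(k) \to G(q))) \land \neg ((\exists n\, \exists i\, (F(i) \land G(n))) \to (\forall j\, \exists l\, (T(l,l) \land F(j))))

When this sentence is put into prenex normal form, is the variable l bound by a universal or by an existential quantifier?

universal

First replace A → B with ¬A ∨ B.
  \neg (\forall q\, \forall k\, (\neg F(k) \lor G(q))) \land \neg (\neg (\exists n\, \exists i\, (F(i) \land G(n))) \lor (\forall j\, \exists l\, (T(l,l) \land F(j))))
Push ¬ through the quantifiers and connectives to reach negation normal form:
  (\exists q\, \exists k\, (F(k) \land \neg G(q))) \land (\exists n\, \exists i\, (F(i) \land G(n))) \land (\exists j\, \forall l\, (\neg T(l,l) \lor \neg F(j)))
All bound variables are already distinct, so no renaming is needed.
Finally move all quantifiers to the prefix:
  \exists q\, \exists k\, \exists n\, \exists i\, \exists j\, \forall l\, (F(k) \land \neg G(q) \land F(i) \land G(n) \land (\neg T(l,l) \lor \neg F(j)))
The quantifier \exists l sits under an odd number of negations (counting the antecedent side of each →), so it flips to \forall l.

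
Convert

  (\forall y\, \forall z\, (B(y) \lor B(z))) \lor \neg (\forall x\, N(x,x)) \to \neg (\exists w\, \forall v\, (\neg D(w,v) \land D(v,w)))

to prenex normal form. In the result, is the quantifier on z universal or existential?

Eliminate → and ↔ using ¬ and ∨.
  \neg ((\forall y\, \forall z\, (B(y) \lor B(z))) \lor \neg (\forall x\, N(x,x))) \lor \neg (\exists w\, \forall v\, (\neg D(w,v) \land D(v,w)))
Drive negations inward (¬∀x A ≡ ∃x ¬A, ¬∃x A ≡ ∀x ¬A, De Morgan for ∧/∨):
  (\exists y\, \exists z\, (\neg B(y) \land \neg B(z))) \land (\forall x\, N(x,x)) \lor (\forall w\, \exists v\, (D(w,v) \lor \neg D(v,w)))
All bound variables are already distinct, so no renaming is needed.
Extract every quantifier outward, since the variables are now distinct and don't occur free across branches:
  \exists y\, \exists z\, \forall x\, \forall w\, \exists v\, (\neg B(y) \land \neg B(z) \land N(x,x) \lor D(w,v) \lor \neg D(v,w))
The quantifier \forall z sits under an odd number of negations (counting the antecedent side of each →), so it flips to \exists z.

existential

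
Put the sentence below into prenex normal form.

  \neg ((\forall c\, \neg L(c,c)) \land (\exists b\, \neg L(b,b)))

Move each ¬ inward, flipping quantifiers it crosses:
  (\exists c\, L(c,c)) \lor (\forall b\, L(b,b))
Pull the quantifiers to the front (each side's bound variable is not free in the other side):
  \exists c\, \forall b\, (L(c,c) \lor L(b,b))

\exists c\, \forall b\, (L(c,c) \lor L(b,b))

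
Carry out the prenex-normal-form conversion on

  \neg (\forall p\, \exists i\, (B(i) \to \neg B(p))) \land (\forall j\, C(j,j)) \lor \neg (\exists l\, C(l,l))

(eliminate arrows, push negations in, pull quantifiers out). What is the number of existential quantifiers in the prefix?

Eliminate → and ↔ using ¬ and ∨.
  \neg (\forall p\, \exists i\, (\neg B(i) \lor \neg B(p))) \land (\forall j\, C(j,j)) \lor \neg (\exists l\, C(l,l))
Drive negations inward (¬∀x A ≡ ∃x ¬A, ¬∃x A ≡ ∀x ¬A, De Morgan for ∧/∨):
  (\exists p\, \forall i\, (B(i) \land B(p))) \land (\forall j\, C(j,j)) \lor (\forall l\, \neg C(l,l))
Finally move all quantifiers to the prefix:
  \exists p\, \forall i\, \forall j\, \forall l\, (B(i) \land B(p) \land C(j,j) \lor \neg C(l,l))
The prefix is \exists p \forall i \forall j \forall l: 3 universal, 1 existential.

1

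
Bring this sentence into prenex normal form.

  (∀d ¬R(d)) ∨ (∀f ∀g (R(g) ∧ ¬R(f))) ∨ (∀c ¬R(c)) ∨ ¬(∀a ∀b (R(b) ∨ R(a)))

∀d ∀f ∀g ∀c ∃a ∃b (¬R(d) ∨ R(g) ∧ ¬R(f) ∨ ¬R(c) ∨ ¬R(b) ∧ ¬R(a))

Push ¬ through the quantifiers and connectives to reach negation normal form:
  (∀d ¬R(d)) ∨ (∀f ∀g (R(g) ∧ ¬R(f))) ∨ (∀c ¬R(c)) ∨ (∃a ∃b (¬R(b) ∧ ¬R(a)))
All bound variables are already distinct, so no renaming is needed.
Finally move all quantifiers to the prefix:
  ∀d ∀f ∀g ∀c ∃a ∃b (¬R(d) ∨ R(g) ∧ ¬R(f) ∨ ¬R(c) ∨ ¬R(b) ∧ ¬R(a))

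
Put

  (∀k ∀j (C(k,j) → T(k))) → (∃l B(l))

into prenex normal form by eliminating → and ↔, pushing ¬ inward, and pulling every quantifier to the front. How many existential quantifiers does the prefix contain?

3

Rewrite implications/biconditionals: A → B as ¬A ∨ B.
  ¬(∀k ∀j (¬C(k,j) ∨ T(k))) ∨ (∃l B(l))
Push ¬ through the quantifiers and connectives to reach negation normal form:
  (∃k ∃j (C(k,j) ∧ ¬T(k))) ∨ (∃l B(l))
Finally move all quantifiers to the prefix:
  ∃k ∃j ∃l (C(k,j) ∧ ¬T(k) ∨ B(l))
The prefix is ∃k ∃j ∃l: 0 universal, 3 existential.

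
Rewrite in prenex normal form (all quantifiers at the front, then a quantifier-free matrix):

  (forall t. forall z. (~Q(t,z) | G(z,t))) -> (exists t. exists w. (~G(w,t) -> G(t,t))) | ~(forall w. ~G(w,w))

exists t. exists z. exists b. exists w. exists a. (Q(t,z) & ~G(z,t) | G(w,b) | G(b,b) | G(a,a))

Eliminate → and ↔ using ¬ and ∨.
  ~(forall t. forall z. (~Q(t,z) | G(z,t))) | (exists t. exists w. (~~G(w,t) | G(t,t))) | ~(forall w. ~G(w,w))
Drive negations inward (¬∀x A ≡ ∃x ¬A, ¬∃x A ≡ ∀x ¬A, De Morgan for ∧/∨):
  (exists t. exists z. (Q(t,z) & ~G(z,t))) | (exists t. exists w. (G(w,t) | G(t,t))) | (exists w. G(w,w))
Standardize variables apart so no two quantifiers bind the same name: t↦b, w↦a.
  (exists t. exists z. (Q(t,z) & ~G(z,t))) | (exists b. exists w. (G(w,b) | G(b,b))) | (exists a. G(a,a))
Extract every quantifier outward, since the variables are now distinct and don't occur free across branches:
  exists t. exists z. exists b. exists w. exists a. (Q(t,z) & ~G(z,t) | G(w,b) | G(b,b) | G(a,a))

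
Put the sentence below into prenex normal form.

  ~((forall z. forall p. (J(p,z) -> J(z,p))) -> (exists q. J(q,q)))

forall z. forall p. forall q. ((~J(p,z) | J(z,p)) & ~J(q,q))

Rewrite implications/biconditionals: A → B as ¬A ∨ B.
  ~(~(forall z. forall p. (~J(p,z) | J(z,p))) | (exists q. J(q,q)))
Drive negations inward (¬∀x A ≡ ∃x ¬A, ¬∃x A ≡ ∀x ¬A, De Morgan for ∧/∨):
  (forall z. forall p. (~J(p,z) | J(z,p))) & (forall q. ~J(q,q))
Pull the quantifiers to the front (each side's bound variable is not free in the other side):
  forall z. forall p. forall q. ((~J(p,z) | J(z,p)) & ~J(q,q))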